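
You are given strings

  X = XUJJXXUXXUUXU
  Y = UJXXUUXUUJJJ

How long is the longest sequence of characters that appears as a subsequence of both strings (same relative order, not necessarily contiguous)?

Match U [2,1]; then J [4,2]; then X [5,3]; then X [6,4]; then U [7,6]; then X [9,7]; then U [10,8]; then U [11,9] — 8 characters in the same relative order in both. The LCS DP gives dp[13][12] = 8, so this is optimal.

8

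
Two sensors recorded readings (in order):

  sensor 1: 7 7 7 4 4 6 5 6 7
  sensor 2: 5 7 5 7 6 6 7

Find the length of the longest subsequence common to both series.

5

Match 7 (sensor 1 #1, sensor 2 #2) → 7 (sensor 1 #3, sensor 2 #4) → 6 (sensor 1 #6, sensor 2 #5) → 6 (sensor 1 #8, sensor 2 #6) → 7 (sensor 1 #9, sensor 2 #7) — 5 values in the same relative order in both. dp[9][7] = 5 confirms this is the maximum.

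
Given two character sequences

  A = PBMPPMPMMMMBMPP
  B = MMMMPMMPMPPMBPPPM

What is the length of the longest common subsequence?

Pick M at A[3]=B[3], then M at A[6]=B[4], then P at A[7]=B[5], then M at A[8]=B[6], then M at A[9]=B[7], then M at A[10]=B[9], then M at A[11]=B[12], then B at A[12]=B[13], then P at A[14]=B[15], then P at A[15]=B[16]; all 10 characters appear in both, in order. dp[15][17] = 10 confirms this is the maximum.

10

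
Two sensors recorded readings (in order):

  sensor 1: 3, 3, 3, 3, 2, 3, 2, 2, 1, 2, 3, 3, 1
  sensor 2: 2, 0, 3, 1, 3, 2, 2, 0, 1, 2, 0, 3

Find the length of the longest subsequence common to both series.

Taking 3 (sensor 1 #1, sensor 2 #3), 3 (sensor 1 #4, sensor 2 #5), 2 (sensor 1 #5, sensor 2 #6), 2 (sensor 1 #7, sensor 2 #7), 1 (sensor 1 #9, sensor 2 #9), 2 (sensor 1 #10, sensor 2 #10), 3 (sensor 1 #12, sensor 2 #12) gives a common subsequence of length 7, and the DP table's final entry dp[13][12] is also 7, so no common subsequence is longer.

7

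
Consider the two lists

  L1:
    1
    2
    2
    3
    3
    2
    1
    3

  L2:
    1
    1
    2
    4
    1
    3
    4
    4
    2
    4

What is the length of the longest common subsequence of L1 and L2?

Let dp[i][j] be the LCS length of the first i values of L1 and the first j values of L2. dp[i][j] = dp[i-1][j-1]+1 when the i-th and j-th values match, else max(dp[i-1][j], dp[i][j-1]).
    ·  1  1  2  4  1  3  4  4  2  4
 ·  0  0  0  0  0  0  0  0  0  0  0
 1  0  1  1  1  1  1  1  1  1  1  1
 2  0  1  1  2  2  2  2  2  2  2  2
 2  0  1  1  2  2  2  2  2  2  3  3
 3  0  1  1  2  2  2  3  3  3  3  3
 3  0  1  1  2  2  2  3  3  3  3  3
 2  0  1  1  2  2  2  3  3  3  4  4
 1  0  1  2  2  2  3  3  3  3  4  4
 3  0  1  2  2  2  3  4  4  4  4  4
dp[8][10] = 4. One LCS (by backtracking along matches): 1, 2, 3, 2.

4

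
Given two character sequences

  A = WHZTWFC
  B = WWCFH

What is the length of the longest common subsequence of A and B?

Let dp[i][j] be the LCS length of the first i characters of A and the first j characters of B. dp[i][j] = dp[i-1][j-1]+1 when the i-th and j-th characters match, else max(dp[i-1][j], dp[i][j-1]).
    ·  W  W  C  F  H
 ·  0  0  0  0  0  0
 W  0  1  1  1  1  1
 H  0  1  1  1  1  2
 Z  0  1  1  1  1  2
 T  0  1  1  1  1  2
 W  0  1  2  2  2  2
 F  0  1  2  2  3  3
 C  0  1  2  3  3  3
dp[7][5] = 3. One LCS (by backtracking along matches): WWF.

3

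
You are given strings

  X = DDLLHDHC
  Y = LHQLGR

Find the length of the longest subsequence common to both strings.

2

Let dp[i][j] be the LCS length of the first i characters of X and the first j characters of Y. dp[i][j] = dp[i-1][j-1]+1 when the i-th and j-th characters match, else max(dp[i-1][j], dp[i][j-1]).
    ·  L  H  Q  L  G  R
 ·  0  0  0  0  0  0  0
 D  0  0  0  0  0  0  0
 D  0  0  0  0  0  0  0
 L  0  1  1  1  1  1  1
 L  0  1  1  1  2  2  2
 H  0  1  2  2  2  2  2
 D  0  1  2  2  2  2  2
 H  0  1  2  2  2  2  2
 C  0  1  2  2  2  2  2
dp[8][6] = 2. One LCS (by backtracking along matches): LL.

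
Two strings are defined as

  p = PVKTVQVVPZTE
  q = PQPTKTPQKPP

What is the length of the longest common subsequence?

5

Match P (p #1, q #3), K (p #3, q #5), T (p #4, q #6), Q (p #6, q #8), P (p #9, q #11) — 5 characters in the same relative order in both. dp[12][11] = 5 confirms this is the maximum.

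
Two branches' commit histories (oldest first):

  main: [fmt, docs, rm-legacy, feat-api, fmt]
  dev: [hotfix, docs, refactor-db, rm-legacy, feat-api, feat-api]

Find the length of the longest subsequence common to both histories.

3

One common subsequence of length 3: docs [2,2], rm-legacy [3,4], feat-api [4,6]. The LCS DP gives dp[5][6] = 3, so this is optimal.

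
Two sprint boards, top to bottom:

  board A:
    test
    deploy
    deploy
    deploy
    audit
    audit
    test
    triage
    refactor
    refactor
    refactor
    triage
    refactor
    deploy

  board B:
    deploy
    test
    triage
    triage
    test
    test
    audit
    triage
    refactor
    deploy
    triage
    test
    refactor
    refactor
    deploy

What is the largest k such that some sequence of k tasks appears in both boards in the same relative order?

7

Taking test at board A[1]=board B[6], then audit at board A[6]=board B[7], then triage at board A[8]=board B[8], then refactor at board A[9]=board B[9], then refactor at board A[11]=board B[13], then refactor at board A[13]=board B[14], then deploy at board A[14]=board B[15] gives a common subsequence of length 7. Since dp[14][15] = 7, nothing longer is possible.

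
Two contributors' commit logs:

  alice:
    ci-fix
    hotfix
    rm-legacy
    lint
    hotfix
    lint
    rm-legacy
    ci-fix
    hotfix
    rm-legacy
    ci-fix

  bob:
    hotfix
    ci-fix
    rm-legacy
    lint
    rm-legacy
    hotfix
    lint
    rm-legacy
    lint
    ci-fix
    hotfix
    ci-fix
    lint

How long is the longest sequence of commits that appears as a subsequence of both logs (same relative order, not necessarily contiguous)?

Match ci-fix (alice #1, bob #2), rm-legacy (alice #3, bob #3), lint (alice #4, bob #4), hotfix (alice #5, bob #6), lint (alice #6, bob #7), rm-legacy (alice #7, bob #8), ci-fix (alice #8, bob #10), hotfix (alice #9, bob #11), ci-fix (alice #11, bob #12) — 9 commits in the same relative order in both. dp[11][13] = 9 confirms this is the maximum.

9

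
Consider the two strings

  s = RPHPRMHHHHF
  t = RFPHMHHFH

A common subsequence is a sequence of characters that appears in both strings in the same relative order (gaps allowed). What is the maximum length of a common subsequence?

Pick R at s[1]=t[1], P at s[2]=t[3], H at s[3]=t[4], M at s[6]=t[5], H at s[7]=t[6], H at s[8]=t[7], H at s[10]=t[9]; all 7 characters appear in both, in order, and the DP table's final entry dp[11][9] is also 7, so no common subsequence is longer.

7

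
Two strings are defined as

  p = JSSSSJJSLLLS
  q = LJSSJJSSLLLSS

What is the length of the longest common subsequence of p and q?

10

One common subsequence of length 10: J at p[1]=q[2], S at p[4]=q[3], S at p[5]=q[4], J at p[6]=q[5], J at p[7]=q[6], S at p[8]=q[8], L at p[9]=q[9], L at p[10]=q[10], L at p[11]=q[11], S at p[12]=q[13]. Since dp[12][13] = 10, nothing longer is possible.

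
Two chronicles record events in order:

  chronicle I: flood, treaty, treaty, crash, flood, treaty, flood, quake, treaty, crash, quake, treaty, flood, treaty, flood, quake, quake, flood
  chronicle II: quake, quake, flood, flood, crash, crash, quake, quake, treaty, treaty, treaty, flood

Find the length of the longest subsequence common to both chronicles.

Taking flood at chronicle I[1]=chronicle II[4], then crash at chronicle I[4]=chronicle II[6], then quake at chronicle I[8]=chronicle II[8], then treaty at chronicle I[9]=chronicle II[9], then treaty at chronicle I[12]=chronicle II[10], then treaty at chronicle I[14]=chronicle II[11], then flood at chronicle I[18]=chronicle II[12] gives a common subsequence of length 7, and the DP table's final entry dp[18][12] is also 7, so no common subsequence is longer.

7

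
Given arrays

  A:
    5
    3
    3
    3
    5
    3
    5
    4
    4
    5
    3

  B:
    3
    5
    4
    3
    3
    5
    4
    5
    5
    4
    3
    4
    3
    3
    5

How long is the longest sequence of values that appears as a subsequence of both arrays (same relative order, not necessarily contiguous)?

Taking 5 at A[1]=B[2], then 3 at A[2]=B[4], then 3 at A[3]=B[5], then 5 at A[5]=B[8], then 5 at A[7]=B[9], then 4 at A[8]=B[10], then 4 at A[9]=B[12], then 5 at A[10]=B[15] gives a common subsequence of length 8. Since dp[11][15] = 8, nothing longer is possible.

8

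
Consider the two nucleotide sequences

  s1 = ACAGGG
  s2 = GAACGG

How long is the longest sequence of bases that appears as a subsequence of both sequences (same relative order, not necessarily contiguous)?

4

Let dp[i][j] be the LCS length of the first i bases of s1 and the first j bases of s2. dp[i][j] = dp[i-1][j-1]+1 when the i-th and j-th bases match, else max(dp[i-1][j], dp[i][j-1]).
    ·  G  A  A  C  G  G
 ·  0  0  0  0  0  0  0
 A  0  0  1  1  1  1  1
 C  0  0  1  1  2  2  2
 A  0  0  1  2  2  2  2
 G  0  1  1  2  2  3  3
 G  0  1  1  2  2  3  4
 G  0  1  1  2  2  3  4
dp[6][6] = 4. One LCS (by backtracking along matches): ACGG.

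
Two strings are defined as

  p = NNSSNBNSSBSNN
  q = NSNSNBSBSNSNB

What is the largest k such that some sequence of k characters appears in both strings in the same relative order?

One common subsequence of length 10: N at p[1]=q[1]; then N at p[2]=q[3]; then S at p[4]=q[4]; then N at p[5]=q[5]; then B at p[6]=q[6]; then S at p[9]=q[7]; then B at p[10]=q[8]; then S at p[11]=q[9]; then N at p[12]=q[10]; then N at p[13]=q[12]. Since dp[13][13] = 10, nothing longer is possible.

10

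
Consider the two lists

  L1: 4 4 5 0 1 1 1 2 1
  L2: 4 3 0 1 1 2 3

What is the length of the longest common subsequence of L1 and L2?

Match 4 [1,1], then 0 [4,3], then 1 [6,4], then 1 [7,5], then 2 [8,6] — 5 values in the same relative order in both. The LCS DP gives dp[9][7] = 5, so this is optimal.

5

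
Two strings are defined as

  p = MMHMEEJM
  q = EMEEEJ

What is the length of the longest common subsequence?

Pick M [1,2] → E [5,4] → E [6,5] → J [7,6]; all 4 characters appear in both, in order, and the DP table's final entry dp[8][6] is also 4, so no common subsequence is longer.

4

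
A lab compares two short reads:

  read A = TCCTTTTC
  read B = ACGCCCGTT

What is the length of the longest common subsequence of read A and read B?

4

Let dp[i][j] be the LCS length of the first i bases of read A and the first j bases of read B. dp[i][j] = dp[i-1][j-1]+1 when the i-th and j-th bases match, else max(dp[i-1][j], dp[i][j-1]).
    ·  A  C  G  C  C  C  G  T  T
 ·  0  0  0  0  0  0  0  0  0  0
 T  0  0  0  0  0  0  0  0  1  1
 C  0  0  1  1  1  1  1  1  1  1
 C  0  0  1  1  2  2  2  2  2  2
 T  0  0  1  1  2  2  2  2  3  3
 T  0  0  1  1  2  2  2  2  3  4
 T  0  0  1  1  2  2  2  2  3  4
 T  0  0  1  1  2  2  2  2  3  4
 C  0  0  1  1  2  3  3  3  3  4
dp[8][9] = 4. One LCS (by backtracking along matches): CCTT.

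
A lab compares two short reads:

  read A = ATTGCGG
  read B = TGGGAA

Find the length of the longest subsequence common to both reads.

4

Pick T (read A #3, read B #1), then G (read A #4, read B #2), then G (read A #6, read B #3), then G (read A #7, read B #4); all 4 bases appear in both, in order. Since dp[7][6] = 4, nothing longer is possible.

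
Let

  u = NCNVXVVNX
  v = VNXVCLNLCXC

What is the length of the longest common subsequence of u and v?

Let dp[i][j] be the LCS length of the first i characters of u and the first j characters of v. dp[i][j] = dp[i-1][j-1]+1 when the i-th and j-th characters match, else max(dp[i-1][j], dp[i][j-1]).
    ·  V  N  X  V  C  L  N  L  C  X  C
 ·  0  0  0  0  0  0  0  0  0  0  0  0
 N  0  0  1  1  1  1  1  1  1  1  1  1
 C  0  0  1  1  1  2  2  2  2  2  2  2
 N  0  0  1  1  1  2  2  3  3  3  3  3
 V  0  1  1  1  2  2  2  3  3  3  3  3
 X  0  1  1  2  2  2  2  3  3  3  4  4
 V  0  1  1  2  3  3  3  3  3  3  4  4
 V  0  1  1  2  3  3  3  3  3  3  4  4
 N  0  1  2  2  3  3  3  4  4  4  4  4
 X  0  1  2  3  3  3  3  4  4  4  5  5
dp[9][11] = 5. One LCS (by backtracking along matches): NXVNX.

5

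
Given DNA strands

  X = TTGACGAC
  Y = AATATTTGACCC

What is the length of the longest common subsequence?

Let dp[i][j] be the LCS length of the first i bases of X and the first j bases of Y. dp[i][j] = dp[i-1][j-1]+1 when the i-th and j-th bases match, else max(dp[i-1][j], dp[i][j-1]).
    ·  A  A  T  A  T  T  T  G  A  C  C  C
 ·  0  0  0  0  0  0  0  0  0  0  0  0  0
 T  0  0  0  1  1  1  1  1  1  1  1  1  1
 T  0  0  0  1  1  2  2  2  2  2  2  2  2
 G  0  0  0  1  1  2  2  2  3  3  3  3  3
 A  0  1  1  1  2  2  2  2  3  4  4  4  4
 C  0  1  1  1  2  2  2  2  3  4  5  5  5
 G  0  1  1  1  2  2  2  2  3  4  5  5  5
 A  0  1  2  2  2  2  2  2  3  4  5  5  5
 C  0  1  2  2  2  2  2  2  3  4  5  6  6
dp[8][12] = 6. One LCS (by backtracking along matches): TTGACC.

6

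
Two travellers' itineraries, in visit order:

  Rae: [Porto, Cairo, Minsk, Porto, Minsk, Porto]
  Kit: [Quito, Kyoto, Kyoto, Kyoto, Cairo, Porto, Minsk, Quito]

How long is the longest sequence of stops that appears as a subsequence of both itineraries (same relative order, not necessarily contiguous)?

3

One common subsequence of length 3: Cairo [2,5] → Porto [4,6] → Minsk [5,7]. dp[6][8] = 3 confirms this is the maximum.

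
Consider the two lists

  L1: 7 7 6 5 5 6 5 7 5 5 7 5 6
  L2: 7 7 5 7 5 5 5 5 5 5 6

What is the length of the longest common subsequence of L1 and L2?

9

One common subsequence of length 9: 7 at L1[1]=L2[2] → 7 at L1[2]=L2[4] → 5 at L1[4]=L2[5] → 5 at L1[5]=L2[6] → 5 at L1[7]=L2[7] → 5 at L1[9]=L2[8] → 5 at L1[10]=L2[9] → 5 at L1[12]=L2[10] → 6 at L1[13]=L2[11], and the DP table's final entry dp[13][11] is also 9, so no common subsequence is longer.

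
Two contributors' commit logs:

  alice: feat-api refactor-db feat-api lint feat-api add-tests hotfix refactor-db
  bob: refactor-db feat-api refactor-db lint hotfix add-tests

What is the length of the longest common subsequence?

Pick feat-api [1,2]; then refactor-db [2,3]; then lint [4,4]; then add-tests [6,6]; all 4 commits appear in both, in order. The LCS DP gives dp[8][6] = 4, so this is optimal.

4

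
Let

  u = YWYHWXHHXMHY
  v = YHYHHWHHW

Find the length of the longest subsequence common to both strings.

Match Y at u[1]=v[1] → Y at u[3]=v[3] → H at u[4]=v[5] → W at u[5]=v[6] → H at u[7]=v[7] → H at u[8]=v[8] — 6 characters in the same relative order in both, and the DP table's final entry dp[12][9] is also 6, so no common subsequence is longer.

6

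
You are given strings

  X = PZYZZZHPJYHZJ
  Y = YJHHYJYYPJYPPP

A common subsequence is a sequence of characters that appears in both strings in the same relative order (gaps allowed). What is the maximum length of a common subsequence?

Match Y [3,1] → H [7,4] → P [8,9] → J [9,10] → Y [10,11] — 5 characters in the same relative order in both. The LCS DP gives dp[13][14] = 5, so this is optimal.

5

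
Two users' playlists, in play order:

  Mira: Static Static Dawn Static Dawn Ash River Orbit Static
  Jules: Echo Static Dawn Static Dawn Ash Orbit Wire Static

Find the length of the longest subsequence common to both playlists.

One common subsequence of length 7: Static (Mira #2, Jules #2); then Dawn (Mira #3, Jules #3); then Static (Mira #4, Jules #4); then Dawn (Mira #5, Jules #5); then Ash (Mira #6, Jules #6); then Orbit (Mira #8, Jules #7); then Static (Mira #9, Jules #9). The LCS DP gives dp[9][9] = 7, so this is optimal.

7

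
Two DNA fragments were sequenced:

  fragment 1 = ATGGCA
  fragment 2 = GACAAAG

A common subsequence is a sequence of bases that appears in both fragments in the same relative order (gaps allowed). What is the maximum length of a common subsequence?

3

Let dp[i][j] be the LCS length of the first i bases of fragment 1 and the first j bases of fragment 2. dp[i][j] = dp[i-1][j-1]+1 when the i-th and j-th bases match, else max(dp[i-1][j], dp[i][j-1]).
    ·  G  A  C  A  A  A  G
 ·  0  0  0  0  0  0  0  0
 A  0  0  1  1  1  1  1  1
 T  0  0  1  1  1  1  1  1
 G  0  1  1  1  1  1  1  2
 G  0  1  1  1  1  1  1  2
 C  0  1  1  2  2  2  2  2
 A  0  1  2  2  3  3  3  3
dp[6][7] = 3. One LCS (by backtracking along matches): ACA.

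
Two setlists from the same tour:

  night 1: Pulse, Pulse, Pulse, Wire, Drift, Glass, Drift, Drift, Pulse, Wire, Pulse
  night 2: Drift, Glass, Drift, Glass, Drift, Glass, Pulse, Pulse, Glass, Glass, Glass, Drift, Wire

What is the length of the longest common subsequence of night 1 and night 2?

6

Match Drift at night 1[5]=night 2[1], Glass at night 1[6]=night 2[2], Drift at night 1[7]=night 2[3], Drift at night 1[8]=night 2[5], Pulse at night 1[9]=night 2[8], Wire at night 1[10]=night 2[13] — 6 songs in the same relative order in both. The LCS DP gives dp[11][13] = 6, so this is optimal.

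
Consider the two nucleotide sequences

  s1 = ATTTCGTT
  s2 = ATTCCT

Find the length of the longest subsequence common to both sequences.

5

Taking A at s1[1]=s2[1], then T at s1[2]=s2[2], then T at s1[3]=s2[3], then C at s1[5]=s2[5], then T at s1[8]=s2[6] gives a common subsequence of length 5. Since dp[8][6] = 5, nothing longer is possible.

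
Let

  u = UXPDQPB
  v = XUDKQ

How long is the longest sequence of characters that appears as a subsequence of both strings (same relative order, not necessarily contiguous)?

3

Let dp[i][j] be the LCS length of the first i characters of u and the first j characters of v. dp[i][j] = dp[i-1][j-1]+1 when the i-th and j-th characters match, else max(dp[i-1][j], dp[i][j-1]).
    ·  X  U  D  K  Q
 ·  0  0  0  0  0  0
 U  0  0  1  1  1  1
 X  0  1  1  1  1  1
 P  0  1  1  1  1  1
 D  0  1  1  2  2  2
 Q  0  1  1  2  2  3
 P  0  1  1  2  2  3
 B  0  1  1  2  2  3
dp[7][5] = 3. One LCS (by backtracking along matches): UDQ.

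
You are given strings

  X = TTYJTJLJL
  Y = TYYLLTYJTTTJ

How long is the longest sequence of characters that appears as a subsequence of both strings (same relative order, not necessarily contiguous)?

6

Let dp[i][j] be the LCS length of the first i characters of X and the first j characters of Y. dp[i][j] = dp[i-1][j-1]+1 when the i-th and j-th characters match, else max(dp[i-1][j], dp[i][j-1]).
    ·  T  Y  Y  L  L  T  Y  J  T  T  T  J
 ·  0  0  0  0  0  0  0  0  0  0  0  0  0
 T  0  1  1  1  1  1  1  1  1  1  1  1  1
 T  0  1  1  1  1  1  2  2  2  2  2  2  2
 Y  0  1  2  2  2  2  2  3  3  3  3  3  3
 J  0  1  2  2  2  2  2  3  4  4  4  4  4
 T  0  1  2  2  2  2  3  3  4  5  5  5  5
 J  0  1  2  2  2  2  3  3  4  5  5  5  6
 L  0  1  2  2  3  3  3  3  4  5  5  5  6
 J  0  1  2  2  3  3  3  3  4  5  5  5  6
 L  0  1  2  2  3  4  4  4  4  5  5  5  6
dp[9][12] = 6. One LCS (by backtracking along matches): TTYJTJ.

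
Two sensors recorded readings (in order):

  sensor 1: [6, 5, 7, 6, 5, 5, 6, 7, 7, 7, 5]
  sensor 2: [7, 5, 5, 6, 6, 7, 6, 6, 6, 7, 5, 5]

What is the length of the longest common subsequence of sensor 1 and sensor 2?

7

One common subsequence of length 7: 7 at sensor 1[3]=sensor 2[1]; then 5 at sensor 1[5]=sensor 2[2]; then 5 at sensor 1[6]=sensor 2[3]; then 6 at sensor 1[7]=sensor 2[5]; then 7 at sensor 1[8]=sensor 2[6]; then 7 at sensor 1[9]=sensor 2[10]; then 5 at sensor 1[11]=sensor 2[12]. The LCS DP gives dp[11][12] = 7, so this is optimal.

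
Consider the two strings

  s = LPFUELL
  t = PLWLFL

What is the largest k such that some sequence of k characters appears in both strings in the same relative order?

3

Taking L at s[1]=t[4], then F at s[3]=t[5], then L at s[7]=t[6] gives a common subsequence of length 3. The LCS DP gives dp[7][6] = 3, so this is optimal.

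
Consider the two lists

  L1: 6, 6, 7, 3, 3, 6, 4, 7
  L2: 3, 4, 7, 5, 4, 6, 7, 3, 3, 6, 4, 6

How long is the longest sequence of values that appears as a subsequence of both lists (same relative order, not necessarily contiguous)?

Match 6 at L1[2]=L2[6], 7 at L1[3]=L2[7], 3 at L1[4]=L2[8], 3 at L1[5]=L2[9], 6 at L1[6]=L2[10], 4 at L1[7]=L2[11] — 6 values in the same relative order in both. The LCS DP gives dp[8][12] = 6, so this is optimal.

6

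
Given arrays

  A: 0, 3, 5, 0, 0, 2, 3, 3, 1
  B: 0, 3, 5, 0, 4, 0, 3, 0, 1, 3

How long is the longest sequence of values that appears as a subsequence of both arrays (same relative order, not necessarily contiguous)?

7

Let dp[i][j] be the LCS length of the first i values of A and the first j values of B. dp[i][j] = dp[i-1][j-1]+1 when the i-th and j-th values match, else max(dp[i-1][j], dp[i][j-1]).
    ·  0  3  5  0  4  0  3  0  1  3
 ·  0  0  0  0  0  0  0  0  0  0  0
 0  0  1  1  1  1  1  1  1  1  1  1
 3  0  1  2  2  2  2  2  2  2  2  2
 5  0  1  2  3  3  3  3  3  3  3  3
 0  0  1  2  3  4  4  4  4  4  4  4
 0  0  1  2  3  4  4  5  5  5  5  5
 2  0  1  2  3  4  4  5  5  5  5  5
 3  0  1  2  3  4  4  5  6  6  6  6
 3  0  1  2  3  4  4  5  6  6  6  7
 1  0  1  2  3  4  4  5  6  6  7  7
dp[9][10] = 7. One LCS (by backtracking along matches): 0, 3, 5, 0, 0, 3, 3.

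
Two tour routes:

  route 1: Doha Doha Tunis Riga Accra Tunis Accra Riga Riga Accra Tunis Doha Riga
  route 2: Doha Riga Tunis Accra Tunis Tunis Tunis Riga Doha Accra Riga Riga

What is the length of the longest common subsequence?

7

Match Doha (route 1 #1, route 2 #1), then Tunis (route 1 #3, route 2 #3), then Accra (route 1 #5, route 2 #4), then Tunis (route 1 #6, route 2 #7), then Accra (route 1 #7, route 2 #10), then Riga (route 1 #9, route 2 #11), then Riga (route 1 #13, route 2 #12) — 7 stops in the same relative order in both. Since dp[13][12] = 7, nothing longer is possible.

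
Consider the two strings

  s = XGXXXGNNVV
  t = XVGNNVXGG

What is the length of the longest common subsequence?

5

Let dp[i][j] be the LCS length of the first i characters of s and the first j characters of t. dp[i][j] = dp[i-1][j-1]+1 when the i-th and j-th characters match, else max(dp[i-1][j], dp[i][j-1]).
    ·  X  V  G  N  N  V  X  G  G
 ·  0  0  0  0  0  0  0  0  0  0
 X  0  1  1  1  1  1  1  1  1  1
 G  0  1  1  2  2  2  2  2  2  2
 X  0  1  1  2  2  2  2  3  3  3
 X  0  1  1  2  2  2  2  3  3  3
 X  0  1  1  2  2  2  2  3  3  3
 G  0  1  1  2  2  2  2  3  4  4
 N  0  1  1  2  3  3  3  3  4  4
 N  0  1  1  2  3  4  4  4  4  4
 V  0  1  2  2  3  4  5  5  5  5
 V  0  1  2  2  3  4  5  5  5  5
dp[10][9] = 5. One LCS (by backtracking along matches): XGNNV.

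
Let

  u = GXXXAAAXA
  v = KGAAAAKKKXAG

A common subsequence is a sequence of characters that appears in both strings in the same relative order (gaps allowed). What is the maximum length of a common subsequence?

Let dp[i][j] be the LCS length of the first i characters of u and the first j characters of v. dp[i][j] = dp[i-1][j-1]+1 when the i-th and j-th characters match, else max(dp[i-1][j], dp[i][j-1]).
    ·  K  G  A  A  A  A  K  K  K  X  A  G
 ·  0  0  0  0  0  0  0  0  0  0  0  0  0
 G  0  0  1  1  1  1  1  1  1  1  1  1  1
 X  0  0  1  1  1  1  1  1  1  1  2  2  2
 X  0  0  1  1  1  1  1  1  1  1  2  2  2
 X  0  0  1  1  1  1  1  1  1  1  2  2  2
 A  0  0  1  2  2  2  2  2  2  2  2  3  3
 A  0  0  1  2  3  3  3  3  3  3  3  3  3
 A  0  0  1  2  3  4  4  4  4  4  4  4  4
 X  0  0  1  2  3  4  4  4  4  4  5  5  5
 A  0  0  1  2  3  4  5  5  5  5  5  6  6
dp[9][12] = 6. One LCS (by backtracking along matches): GAAAXA.

6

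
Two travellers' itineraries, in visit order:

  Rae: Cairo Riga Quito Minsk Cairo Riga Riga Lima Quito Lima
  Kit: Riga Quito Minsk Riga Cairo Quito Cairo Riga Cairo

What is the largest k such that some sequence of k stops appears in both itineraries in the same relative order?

Taking Riga [2,1], Quito [3,2], Minsk [4,3], Cairo [5,7], Riga [6,8] gives a common subsequence of length 5, and the DP table's final entry dp[10][9] is also 5, so no common subsequence is longer.

5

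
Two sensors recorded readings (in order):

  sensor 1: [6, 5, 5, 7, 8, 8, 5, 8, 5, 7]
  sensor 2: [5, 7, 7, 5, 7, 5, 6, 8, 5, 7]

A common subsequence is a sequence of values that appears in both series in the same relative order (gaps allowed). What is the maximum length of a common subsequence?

Match 5 [2,1] → 5 [3,4] → 7 [4,5] → 5 [7,6] → 8 [8,8] → 5 [9,9] → 7 [10,10] — 7 values in the same relative order in both. Since dp[10][10] = 7, nothing longer is possible.

7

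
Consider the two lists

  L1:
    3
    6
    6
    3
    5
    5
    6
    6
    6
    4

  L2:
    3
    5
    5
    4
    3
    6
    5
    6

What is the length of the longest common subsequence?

One common subsequence of length 5: 3 [4,1]; then 5 [5,2]; then 5 [6,3]; then 6 [7,6]; then 6 [9,8], and the DP table's final entry dp[10][8] is also 5, so no common subsequence is longer.

5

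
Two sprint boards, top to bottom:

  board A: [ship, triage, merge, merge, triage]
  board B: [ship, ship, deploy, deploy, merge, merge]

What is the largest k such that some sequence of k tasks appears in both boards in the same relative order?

One common subsequence of length 3: ship at board A[1]=board B[2], then merge at board A[3]=board B[5], then merge at board A[4]=board B[6], and the DP table's final entry dp[5][6] is also 3, so no common subsequence is longer.

3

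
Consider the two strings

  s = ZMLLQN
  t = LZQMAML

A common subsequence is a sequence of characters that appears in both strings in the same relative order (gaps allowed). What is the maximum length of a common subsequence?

Let dp[i][j] be the LCS length of the first i characters of s and the first j characters of t. dp[i][j] = dp[i-1][j-1]+1 when the i-th and j-th characters match, else max(dp[i-1][j], dp[i][j-1]).
    ·  L  Z  Q  M  A  M  L
 ·  0  0  0  0  0  0  0  0
 Z  0  0  1  1  1  1  1  1
 M  0  0  1  1  2  2  2  2
 L  0  1  1  1  2  2  2  3
 L  0  1  1  1  2  2  2  3
 Q  0  1  1  2  2  2  2  3
 N  0  1  1  2  2  2  2  3
dp[6][7] = 3. One LCS (by backtracking along matches): ZML.

3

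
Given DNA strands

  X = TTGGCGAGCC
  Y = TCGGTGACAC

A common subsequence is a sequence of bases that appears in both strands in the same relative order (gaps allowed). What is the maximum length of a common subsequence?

7

One common subsequence of length 7: T [1,1], G [3,3], G [4,4], G [6,6], A [7,7], C [9,8], C [10,10]. The LCS DP gives dp[10][10] = 7, so this is optimal.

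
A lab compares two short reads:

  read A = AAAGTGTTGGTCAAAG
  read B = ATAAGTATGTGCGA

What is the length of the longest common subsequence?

Pick A (read A #1, read B #1), A (read A #2, read B #3), A (read A #3, read B #4), G (read A #4, read B #5), T (read A #5, read B #8), G (read A #6, read B #9), T (read A #8, read B #10), G (read A #9, read B #11), G (read A #10, read B #13), A (read A #15, read B #14); all 10 bases appear in both, in order. dp[16][14] = 10 confirms this is the maximum.

10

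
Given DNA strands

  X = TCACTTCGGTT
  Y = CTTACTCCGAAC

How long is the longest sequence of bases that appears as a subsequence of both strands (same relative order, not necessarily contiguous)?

Pick T (X #1, Y #3), then A (X #3, Y #4), then C (X #4, Y #5), then T (X #5, Y #6), then C (X #7, Y #8), then G (X #8, Y #9); all 6 bases appear in both, in order. dp[11][12] = 6 confirms this is the maximum.

6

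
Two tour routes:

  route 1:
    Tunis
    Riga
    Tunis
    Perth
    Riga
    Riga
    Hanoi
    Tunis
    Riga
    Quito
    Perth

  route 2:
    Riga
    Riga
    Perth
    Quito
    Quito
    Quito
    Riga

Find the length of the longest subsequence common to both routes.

Taking Riga (route 1 #2, route 2 #2); then Perth (route 1 #4, route 2 #3); then Riga (route 1 #9, route 2 #7) gives a common subsequence of length 3. Since dp[11][7] = 3, nothing longer is possible.

3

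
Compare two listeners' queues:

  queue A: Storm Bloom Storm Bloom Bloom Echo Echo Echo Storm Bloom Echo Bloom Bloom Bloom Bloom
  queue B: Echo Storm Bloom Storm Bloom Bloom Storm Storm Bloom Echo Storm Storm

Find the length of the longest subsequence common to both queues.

8

One common subsequence of length 8: Storm at queue A[1]=queue B[2], then Bloom at queue A[2]=queue B[3], then Storm at queue A[3]=queue B[4], then Bloom at queue A[4]=queue B[5], then Bloom at queue A[5]=queue B[6], then Storm at queue A[9]=queue B[8], then Bloom at queue A[10]=queue B[9], then Echo at queue A[11]=queue B[10], and the DP table's final entry dp[15][12] is also 8, so no common subsequence is longer.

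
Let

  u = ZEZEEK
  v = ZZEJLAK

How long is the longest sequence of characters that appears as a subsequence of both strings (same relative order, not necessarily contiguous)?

Pick Z [1,1] → Z [3,2] → E [4,3] → K [6,7]; all 4 characters appear in both, in order. The LCS DP gives dp[6][7] = 4, so this is optimal.

4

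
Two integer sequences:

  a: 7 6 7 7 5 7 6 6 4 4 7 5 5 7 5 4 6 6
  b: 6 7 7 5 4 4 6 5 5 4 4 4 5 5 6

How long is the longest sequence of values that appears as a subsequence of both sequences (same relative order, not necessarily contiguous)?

10

One common subsequence of length 10: 6 [2,1], 7 [3,2], 7 [4,3], 5 [5,4], 6 [7,7], 4 [9,11], 4 [10,12], 5 [13,13], 5 [15,14], 6 [18,15]. Since dp[18][15] = 10, nothing longer is possible.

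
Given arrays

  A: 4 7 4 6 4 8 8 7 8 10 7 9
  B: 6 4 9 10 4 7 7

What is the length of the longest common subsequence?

Let dp[i][j] be the LCS length of the first i values of A and the first j values of B. dp[i][j] = dp[i-1][j-1]+1 when the i-th and j-th values match, else max(dp[i-1][j], dp[i][j-1]).
    ·  6  4  9 10  4  7  7
 ·  0  0  0  0  0  0  0  0
 4  0  0  1  1  1  1  1  1
 7  0  0  1  1  1  1  2  2
 4  0  0  1  1  1  2  2  2
 6  0  1  1  1  1  2  2  2
 4  0  1  2  2  2  2  2  2
 8  0  1  2  2  2  2  2  2
 8  0  1  2  2  2  2  2  2
 7  0  1  2  2  2  2  3  3
 8  0  1  2  2  2  2  3  3
10  0  1  2  2  3  3  3  3
 7  0  1  2  2  3  3  4  4
 9  0  1  2  3  3  3  4  4
dp[12][7] = 4. One LCS (by backtracking along matches): 4, 4, 7, 7.

4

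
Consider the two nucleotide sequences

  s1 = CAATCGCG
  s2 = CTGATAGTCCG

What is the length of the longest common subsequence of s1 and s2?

Taking C [1,1], A [2,4], A [3,6], T [4,8], C [5,9], C [7,10], G [8,11] gives a common subsequence of length 7. The LCS DP gives dp[8][11] = 7, so this is optimal.

7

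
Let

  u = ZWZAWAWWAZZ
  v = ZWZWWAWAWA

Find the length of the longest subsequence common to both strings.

8

Let dp[i][j] be the LCS length of the first i characters of u and the first j characters of v. dp[i][j] = dp[i-1][j-1]+1 when the i-th and j-th characters match, else max(dp[i-1][j], dp[i][j-1]).
    ·  Z  W  Z  W  W  A  W  A  W  A
 ·  0  0  0  0  0  0  0  0  0  0  0
 Z  0  1  1  1  1  1  1  1  1  1  1
 W  0  1  2  2  2  2  2  2  2  2  2
 Z  0  1  2  3  3  3  3  3  3  3  3
 A  0  1  2  3  3  3  4  4  4  4  4
 W  0  1  2  3  4  4  4  5  5  5  5
 A  0  1  2  3  4  4  5  5  6  6  6
 W  0  1  2  3  4  5  5  6  6  7  7
 W  0  1  2  3  4  5  5  6  6  7  7
 A  0  1  2  3  4  5  6  6  7  7  8
 Z  0  1  2  3  4  5  6  6  7  7  8
 Z  0  1  2  3  4  5  6  6  7  7  8
dp[11][10] = 8. One LCS (by backtracking along matches): ZWZAWAWA.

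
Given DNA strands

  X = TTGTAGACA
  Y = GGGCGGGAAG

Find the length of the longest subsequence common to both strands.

4

Let dp[i][j] be the LCS length of the first i bases of X and the first j bases of Y. dp[i][j] = dp[i-1][j-1]+1 when the i-th and j-th bases match, else max(dp[i-1][j], dp[i][j-1]).
    ·  G  G  G  C  G  G  G  A  A  G
 ·  0  0  0  0  0  0  0  0  0  0  0
 T  0  0  0  0  0  0  0  0  0  0  0
 T  0  0  0  0  0  0  0  0  0  0  0
 G  0  1  1  1  1  1  1  1  1  1  1
 T  0  1  1  1  1  1  1  1  1  1  1
 A  0  1  1  1  1  1  1  1  2  2  2
 G  0  1  2  2  2  2  2  2  2  2  3
 A  0  1  2  2  2  2  2  2  3  3  3
 C  0  1  2  2  3  3  3  3  3  3  3
 A  0  1  2  2  3  3  3  3  4  4  4
dp[9][10] = 4. One LCS (by backtracking along matches): GGAA.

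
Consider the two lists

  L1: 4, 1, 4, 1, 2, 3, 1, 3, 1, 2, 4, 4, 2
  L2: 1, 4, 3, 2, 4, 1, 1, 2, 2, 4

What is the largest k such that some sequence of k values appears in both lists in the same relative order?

7

One common subsequence of length 7: 1 [2,1], 4 [3,2], 2 [5,4], 1 [7,6], 1 [9,7], 2 [10,9], 4 [12,10]. dp[13][10] = 7 confirms this is the maximum.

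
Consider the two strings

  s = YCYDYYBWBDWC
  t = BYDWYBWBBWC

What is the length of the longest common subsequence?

Match Y at s[3]=t[2]; then D at s[4]=t[3]; then Y at s[6]=t[5]; then B at s[7]=t[6]; then W at s[8]=t[7]; then B at s[9]=t[9]; then W at s[11]=t[10]; then C at s[12]=t[11] — 8 characters in the same relative order in both. dp[12][11] = 8 confirms this is the maximum.

8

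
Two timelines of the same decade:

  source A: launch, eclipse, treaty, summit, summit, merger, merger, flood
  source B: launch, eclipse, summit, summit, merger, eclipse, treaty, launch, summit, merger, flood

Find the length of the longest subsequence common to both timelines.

7

One common subsequence of length 7: launch [1,1] → eclipse [2,2] → summit [4,3] → summit [5,4] → merger [6,5] → merger [7,10] → flood [8,11]. The LCS DP gives dp[8][11] = 7, so this is optimal.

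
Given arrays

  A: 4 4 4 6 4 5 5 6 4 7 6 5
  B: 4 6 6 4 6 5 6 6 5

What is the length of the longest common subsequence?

Let dp[i][j] be the LCS length of the first i values of A and the first j values of B. dp[i][j] = dp[i-1][j-1]+1 when the i-th and j-th values match, else max(dp[i-1][j], dp[i][j-1]).
    ·  4  6  6  4  6  5  6  6  5
 ·  0  0  0  0  0  0  0  0  0  0
 4  0  1  1  1  1  1  1  1  1  1
 4  0  1  1  1  2  2  2  2  2  2
 4  0  1  1  1  2  2  2  2  2  2
 6  0  1  2  2  2  3  3  3  3  3
 4  0  1  2  2  3  3  3  3  3  3
 5  0  1  2  2  3  3  4  4  4  4
 5  0  1  2  2  3  3  4  4  4  5
 6  0  1  2  3  3  4  4  5  5  5
 4  0  1  2  3  4  4  4  5  5  5
 7  0  1  2  3  4  4  4  5  5  5
 6  0  1  2  3  4  5  5  5  6  6
 5  0  1  2  3  4  5  6  6  6  7
dp[12][9] = 7. One LCS (by backtracking along matches): 4, 4, 6, 5, 6, 6, 5.

7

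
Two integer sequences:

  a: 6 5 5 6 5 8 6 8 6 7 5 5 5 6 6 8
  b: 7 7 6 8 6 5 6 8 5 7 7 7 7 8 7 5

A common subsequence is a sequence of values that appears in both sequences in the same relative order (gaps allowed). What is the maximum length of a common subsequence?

7

One common subsequence of length 7: 6 [1,5], 5 [3,6], 6 [4,7], 5 [5,9], 8 [8,14], 7 [10,15], 5 [13,16], and the DP table's final entry dp[16][16] is also 7, so no common subsequence is longer.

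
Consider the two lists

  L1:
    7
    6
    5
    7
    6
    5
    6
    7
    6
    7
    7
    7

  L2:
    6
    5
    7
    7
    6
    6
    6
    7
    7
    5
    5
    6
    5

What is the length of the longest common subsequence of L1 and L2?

8

Pick 6 at L1[2]=L2[1] → 5 at L1[3]=L2[2] → 7 at L1[4]=L2[4] → 6 at L1[5]=L2[5] → 6 at L1[7]=L2[6] → 6 at L1[9]=L2[7] → 7 at L1[10]=L2[8] → 7 at L1[11]=L2[9]; all 8 values appear in both, in order. dp[12][13] = 8 confirms this is the maximum.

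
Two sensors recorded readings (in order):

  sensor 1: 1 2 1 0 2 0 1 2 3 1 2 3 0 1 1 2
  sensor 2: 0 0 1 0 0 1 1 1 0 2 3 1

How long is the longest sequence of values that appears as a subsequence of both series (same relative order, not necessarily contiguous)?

Match 1 [3,3], 0 [4,4], 0 [6,5], 1 [7,7], 1 [10,8], 2 [11,10], 3 [12,11], 1 [15,12] — 8 values in the same relative order in both. The LCS DP gives dp[16][12] = 8, so this is optimal.

8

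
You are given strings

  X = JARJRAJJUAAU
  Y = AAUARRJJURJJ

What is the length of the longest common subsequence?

6

Let dp[i][j] be the LCS length of the first i characters of X and the first j characters of Y. dp[i][j] = dp[i-1][j-1]+1 when the i-th and j-th characters match, else max(dp[i-1][j], dp[i][j-1]).
    ·  A  A  U  A  R  R  J  J  U  R  J  J
 ·  0  0  0  0  0  0  0  0  0  0  0  0  0
 J  0  0  0  0  0  0  0  1  1  1  1  1  1
 A  0  1  1  1  1  1  1  1  1  1  1  1  1
 R  0  1  1  1  1  2  2  2  2  2  2  2  2
 J  0  1  1  1  1  2  2  3  3  3  3  3  3
 R  0  1  1  1  1  2  3  3  3  3  4  4  4
 A  0  1  2  2  2  2  3  3  3  3  4  4  4
 J  0  1  2  2  2  2  3  4  4  4  4  5  5
 J  0  1  2  2  2  2  3  4  5  5  5  5  6
 U  0  1  2  3  3  3  3  4  5  6  6  6  6
 A  0  1  2  3  4  4  4  4  5  6  6  6  6
 A  0  1  2  3  4  4  4  4  5  6  6  6  6
 U  0  1  2  3  4  4  4  4  5  6  6  6  6
dp[12][12] = 6. One LCS (by backtracking along matches): ARJRJJ.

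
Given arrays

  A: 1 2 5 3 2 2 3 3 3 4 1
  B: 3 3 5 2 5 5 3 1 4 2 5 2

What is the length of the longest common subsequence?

5

Let dp[i][j] be the LCS length of the first i values of A and the first j values of B. dp[i][j] = dp[i-1][j-1]+1 when the i-th and j-th values match, else max(dp[i-1][j], dp[i][j-1]).
    ·  3  3  5  2  5  5  3  1  4  2  5  2
 ·  0  0  0  0  0  0  0  0  0  0  0  0  0
 1  0  0  0  0  0  0  0  0  1  1  1  1  1
 2  0  0  0  0  1  1  1  1  1  1  2  2  2
 5  0  0  0  1  1  2  2  2  2  2  2  3  3
 3  0  1  1  1  1  2  2  3  3  3  3  3  3
 2  0  1  1  1  2  2  2  3  3  3  4  4  4
 2  0  1  1  1  2  2  2  3  3  3  4  4  5
 3  0  1  2  2  2  2  2  3  3  3  4  4  5
 3  0  1  2  2  2  2  2  3  3  3  4  4  5
 3  0  1  2  2  2  2  2  3  3  3  4  4  5
 4  0  1  2  2  2  2  2  3  3  4  4  4  5
 1  0  1  2  2  2  2  2  3  4  4  4  4  5
dp[11][12] = 5. One LCS (by backtracking along matches): 2, 5, 3, 2, 2.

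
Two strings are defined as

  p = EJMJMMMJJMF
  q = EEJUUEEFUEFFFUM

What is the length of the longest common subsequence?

Pick E at p[1]=q[2] → J at p[2]=q[3] → M at p[10]=q[15]; all 3 characters appear in both, in order. dp[11][15] = 3 confirms this is the maximum.

3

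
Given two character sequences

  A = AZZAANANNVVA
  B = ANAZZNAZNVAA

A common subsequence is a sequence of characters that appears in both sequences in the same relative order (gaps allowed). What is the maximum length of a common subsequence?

8

Let dp[i][j] be the LCS length of the first i characters of A and the first j characters of B. dp[i][j] = dp[i-1][j-1]+1 when the i-th and j-th characters match, else max(dp[i-1][j], dp[i][j-1]).
    ·  A  N  A  Z  Z  N  A  Z  N  V  A  A
 ·  0  0  0  0  0  0  0  0  0  0  0  0  0
 A  0  1  1  1  1  1  1  1  1  1  1  1  1
 Z  0  1  1  1  2  2  2  2  2  2  2  2  2
 Z  0  1  1  1  2  3  3  3  3  3  3  3  3
 A  0  1  1  2  2  3  3  4  4  4  4  4  4
 A  0  1  1  2  2  3  3  4  4  4  4  5  5
 N  0  1  2  2  2  3  4  4  4  5  5  5  5
 A  0  1  2  3  3  3  4  5  5  5  5  6  6
 N  0  1  2  3  3  3  4  5  5  6  6  6  6
 N  0  1  2  3  3  3  4  5  5  6  6  6  6
 V  0  1  2  3  3  3  4  5  5  6  7  7  7
 V  0  1  2  3  3  3  4  5  5  6  7  7  7
 A  0  1  2  3  3  3  4  5  5  6  7  8  8
dp[12][12] = 8. One LCS (by backtracking along matches): AZZNANVA.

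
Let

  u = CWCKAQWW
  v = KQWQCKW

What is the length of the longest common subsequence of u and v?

One common subsequence of length 4: W at u[2]=v[3] → C at u[3]=v[5] → K at u[4]=v[6] → W at u[8]=v[7], and the DP table's final entry dp[8][7] is also 4, so no common subsequence is longer.

4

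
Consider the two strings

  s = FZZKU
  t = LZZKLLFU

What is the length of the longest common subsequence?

4

Pick Z (s #2, t #2); then Z (s #3, t #3); then K (s #4, t #4); then U (s #5, t #8); all 4 characters appear in both, in order. The LCS DP gives dp[5][8] = 4, so this is optimal.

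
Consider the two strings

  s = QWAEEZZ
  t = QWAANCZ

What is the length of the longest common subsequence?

4

One common subsequence of length 4: Q at s[1]=t[1], W at s[2]=t[2], A at s[3]=t[4], Z at s[7]=t[7]. The LCS DP gives dp[7][7] = 4, so this is optimal.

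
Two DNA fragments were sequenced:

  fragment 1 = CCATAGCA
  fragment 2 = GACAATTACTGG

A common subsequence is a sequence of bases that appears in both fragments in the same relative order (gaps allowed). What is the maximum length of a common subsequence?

Taking C (fragment 1 #1, fragment 2 #3), A (fragment 1 #3, fragment 2 #5), T (fragment 1 #4, fragment 2 #7), A (fragment 1 #5, fragment 2 #8), G (fragment 1 #6, fragment 2 #12) gives a common subsequence of length 5. Since dp[8][12] = 5, nothing longer is possible.

5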